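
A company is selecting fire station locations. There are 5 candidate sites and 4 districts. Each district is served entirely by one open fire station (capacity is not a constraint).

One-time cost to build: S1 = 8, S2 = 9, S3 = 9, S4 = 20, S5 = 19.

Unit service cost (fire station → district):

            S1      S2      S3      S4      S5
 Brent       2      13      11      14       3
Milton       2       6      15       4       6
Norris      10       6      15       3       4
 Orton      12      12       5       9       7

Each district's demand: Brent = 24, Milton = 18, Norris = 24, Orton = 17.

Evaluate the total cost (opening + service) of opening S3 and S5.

Each district is assigned to its cheapest site among the open ones.
{S3, S5}: Brent→S5 3·24=72, Milton→S5 6·18=108, Norris→S5 4·24=96, Orton→S3 5·17=85. Service 361; fixed 28; total 389.

Total cost: 389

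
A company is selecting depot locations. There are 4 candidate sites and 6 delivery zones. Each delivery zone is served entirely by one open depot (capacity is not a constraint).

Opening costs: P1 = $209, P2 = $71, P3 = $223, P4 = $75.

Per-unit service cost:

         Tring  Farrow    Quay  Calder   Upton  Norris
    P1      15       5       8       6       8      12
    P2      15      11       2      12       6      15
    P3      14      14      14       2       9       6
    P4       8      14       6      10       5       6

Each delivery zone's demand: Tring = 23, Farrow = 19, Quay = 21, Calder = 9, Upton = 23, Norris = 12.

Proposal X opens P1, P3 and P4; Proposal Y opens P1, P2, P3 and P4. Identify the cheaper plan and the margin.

Proposal Y is cheaper by 13.

Proposal X: {P1, P3, P4}: Tring→P4 8·23=184, Farrow→P1 5·19=95, Quay→P4 6·21=126, Calder→P3 2·9=18, Upton→P4 5·23=115, Norris→P3 6·12=72. Service 610; fixed 507; total 1117.
Proposal Y: {P1, P2, P3, P4}: Tring→P4 8·23=184, Farrow→P1 5·19=95, Quay→P2 2·21=42, Calder→P3 2·9=18, Upton→P4 5·23=115, Norris→P3 6·12=72. Service 526; fixed 578; total 1104.
Difference: |1117 − 1104| = 13.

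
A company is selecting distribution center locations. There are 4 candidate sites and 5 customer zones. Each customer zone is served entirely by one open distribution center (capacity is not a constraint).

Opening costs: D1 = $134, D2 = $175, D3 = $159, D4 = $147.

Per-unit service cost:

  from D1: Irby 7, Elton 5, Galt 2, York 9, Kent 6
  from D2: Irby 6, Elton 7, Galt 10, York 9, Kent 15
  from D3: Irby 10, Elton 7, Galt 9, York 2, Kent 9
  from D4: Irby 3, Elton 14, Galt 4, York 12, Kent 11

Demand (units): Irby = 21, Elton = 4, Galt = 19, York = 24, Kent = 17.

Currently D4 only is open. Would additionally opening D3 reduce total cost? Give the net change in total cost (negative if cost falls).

Current service cost with {D4}: 670.
Adding D3: each customer zone re-picks its cheapest; new service cost 368, saving 302.
Extra fixed cost: 159. Net change = 159 − 302 = -143.
(Totals: 817 → 674.)

Yes — net change −143 (cost falls by 143).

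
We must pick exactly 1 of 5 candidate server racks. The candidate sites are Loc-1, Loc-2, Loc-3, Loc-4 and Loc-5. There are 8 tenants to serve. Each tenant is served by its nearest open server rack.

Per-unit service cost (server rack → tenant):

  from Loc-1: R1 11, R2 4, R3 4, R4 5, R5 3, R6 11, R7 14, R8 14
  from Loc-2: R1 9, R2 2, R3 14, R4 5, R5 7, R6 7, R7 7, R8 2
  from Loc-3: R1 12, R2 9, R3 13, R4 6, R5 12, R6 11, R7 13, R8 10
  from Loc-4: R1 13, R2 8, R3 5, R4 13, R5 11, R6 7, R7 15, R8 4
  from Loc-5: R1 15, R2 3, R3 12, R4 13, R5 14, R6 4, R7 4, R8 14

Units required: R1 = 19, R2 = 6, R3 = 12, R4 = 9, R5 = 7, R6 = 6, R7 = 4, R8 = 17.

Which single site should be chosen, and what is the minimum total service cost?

With exactly 1 open, each tenant uses its cheapest among the chosen.
{Loc-2}: R1→Loc-2 9·19=171, R2→Loc-2 2·6=12, R3→Loc-2 14·12=168, R4→Loc-2 5·9=45, R5→Loc-2 7·7=49, R6→Loc-2 7·6=42, R7→Loc-2 7·4=28, R8→Loc-2 2·17=34. Service cost 549.
{Loc-1}: service cost 707
{Loc-4}: service cost 719
Among all 5 size-1 choices, {Loc-2} is lowest.

Choose Loc-2 only; total service cost 549.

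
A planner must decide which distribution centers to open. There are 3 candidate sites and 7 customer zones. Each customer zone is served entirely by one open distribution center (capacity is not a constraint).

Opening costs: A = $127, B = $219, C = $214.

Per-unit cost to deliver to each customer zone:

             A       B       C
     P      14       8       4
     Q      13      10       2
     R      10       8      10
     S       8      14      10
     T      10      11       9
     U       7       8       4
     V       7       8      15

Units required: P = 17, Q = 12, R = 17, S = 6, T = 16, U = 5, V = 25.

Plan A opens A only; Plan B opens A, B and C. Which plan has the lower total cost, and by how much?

Plan A is cheaper by 66.

Plan A: {A}: P→A 14·17=238, Q→A 13·12=156, R→A 10·17=170, S→A 8·6=48, T→A 10·16=160, U→A 7·5=35, V→A 7·25=175. Service 982; fixed 127; total 1109.
Plan B: {A, B, C}: P→C 4·17=68, Q→C 2·12=24, R→B 8·17=136, S→A 8·6=48, T→C 9·16=144, U→C 4·5=20, V→A 7·25=175. Service 615; fixed 560; total 1175.
Difference: |1109 − 1175| = 66.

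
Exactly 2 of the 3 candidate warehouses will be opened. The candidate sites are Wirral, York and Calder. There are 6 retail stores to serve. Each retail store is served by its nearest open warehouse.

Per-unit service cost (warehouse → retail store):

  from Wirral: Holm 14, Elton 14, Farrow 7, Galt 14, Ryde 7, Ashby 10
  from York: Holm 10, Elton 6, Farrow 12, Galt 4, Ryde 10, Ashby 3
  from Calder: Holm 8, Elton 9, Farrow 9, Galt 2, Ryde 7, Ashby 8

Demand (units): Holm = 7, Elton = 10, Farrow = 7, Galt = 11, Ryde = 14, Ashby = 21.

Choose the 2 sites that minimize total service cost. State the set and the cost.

With exactly 2 open, each retail store uses its cheapest among the chosen.
{York, Calder}: Holm→Calder 8·7=56, Elton→York 6·10=60, Farrow→Calder 9·7=63, Galt→Calder 2·11=22, Ryde→Calder 7·14=98, Ashby→York 3·21=63. Service cost 362.
{Wirral, York}: service cost 384
{Wirral, Calder}: service cost 483
Among all 3 size-2 choices, {York, Calder} is lowest.

Choose York and Calder; total service cost 362.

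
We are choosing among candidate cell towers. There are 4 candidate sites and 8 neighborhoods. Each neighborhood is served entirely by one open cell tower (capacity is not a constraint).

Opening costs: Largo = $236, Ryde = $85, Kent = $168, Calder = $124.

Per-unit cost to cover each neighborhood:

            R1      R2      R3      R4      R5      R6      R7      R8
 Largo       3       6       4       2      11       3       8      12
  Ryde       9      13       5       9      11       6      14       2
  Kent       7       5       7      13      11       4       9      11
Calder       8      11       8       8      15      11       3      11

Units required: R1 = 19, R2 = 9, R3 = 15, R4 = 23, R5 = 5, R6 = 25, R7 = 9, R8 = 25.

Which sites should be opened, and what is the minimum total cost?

For any fixed open set, each neighborhood goes to its cheapest open site; total = fixed + service.
{Largo, Ryde}: R1→Largo 3·19=57, R2→Largo 6·9=54, R3→Largo 4·15=60, R4→Largo 2·23=46, R5→Largo 11·5=55, R6→Largo 3·25=75, R7→Largo 8·9=72, R8→Ryde 2·25=50. Service 469; fixed 321; total 790.
{Largo, Ryde, Calder}: service 424 + fixed 445 = 869
{Largo, Ryde, Kent}: service 460 + fixed 489 = 949
{Largo, Ryde, Kent, Calder}: R1→Largo 3·19=57, R2→Kent 5·9=45, R3→Largo 4·15=60, R4→Largo 2·23=46, R5→Largo 11·5=55, R6→Largo 3·25=75, R7→Calder 3·9=27, R8→Ryde 2·25=50. Service 415; fixed 613; total 1028.
No other subset beats 790.

Open Largo and Ryde; minimum total cost 790.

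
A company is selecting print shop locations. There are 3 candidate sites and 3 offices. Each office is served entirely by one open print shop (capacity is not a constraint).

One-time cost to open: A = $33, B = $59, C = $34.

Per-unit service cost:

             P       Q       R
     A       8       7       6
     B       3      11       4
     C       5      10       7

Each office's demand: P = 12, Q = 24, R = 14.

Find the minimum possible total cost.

Minimum total cost: 352

For any fixed open set, each office goes to its cheapest open site; total = fixed + service.
{A, B}: P→B 3·12=36, Q→A 7·24=168, R→B 4·14=56. Service 260; fixed 92; total 352.
{A, C}: P→C 5·12=60, Q→A 7·24=168, R→A 6·14=84. Service 312; fixed 67; total 379.
{A}: service 348 + fixed 33 = 381
{A, B, C}: P→B 3·12=36, Q→A 7·24=168, R→B 4·14=56. Service 260; fixed 126; total 386.
(All 7 nonempty subsets were checked; A and B is lowest.)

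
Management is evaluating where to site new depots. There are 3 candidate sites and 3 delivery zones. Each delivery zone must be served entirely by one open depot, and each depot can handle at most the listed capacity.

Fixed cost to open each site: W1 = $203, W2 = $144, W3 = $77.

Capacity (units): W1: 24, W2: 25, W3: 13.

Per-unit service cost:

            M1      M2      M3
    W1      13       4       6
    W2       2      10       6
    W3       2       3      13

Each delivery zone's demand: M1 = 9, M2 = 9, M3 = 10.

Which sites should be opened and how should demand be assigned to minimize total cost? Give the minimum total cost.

Minimum total cost: 326

Open {W2, W3}: M1→W2 2·9=18, M2→W3 3·9=27, M3→W2 6·10=60.
Loads: W2 carries 19/25, W3 carries 9/13. Service 105; fixed 221; total 326.
Next best feasible plan costs 389.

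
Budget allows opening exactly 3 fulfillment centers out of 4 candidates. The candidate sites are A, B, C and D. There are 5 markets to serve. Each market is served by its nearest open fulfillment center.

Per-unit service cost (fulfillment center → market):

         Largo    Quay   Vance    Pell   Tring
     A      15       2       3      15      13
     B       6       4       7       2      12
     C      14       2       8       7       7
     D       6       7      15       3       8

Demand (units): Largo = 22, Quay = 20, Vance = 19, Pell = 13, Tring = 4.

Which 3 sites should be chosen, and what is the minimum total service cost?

With exactly 3 open, each market uses its cheapest among the chosen.
{A, B, C}: Largo→B 6·22=132, Quay→A 2·20=40, Vance→A 3·19=57, Pell→B 2·13=26, Tring→C 7·4=28. Service cost 283.
{A, B, D}: service cost 287
{A, C, D}: service cost 296
Among all 4 size-3 choices, {A, B, C} is lowest.

Choose A, B and C; total service cost 283.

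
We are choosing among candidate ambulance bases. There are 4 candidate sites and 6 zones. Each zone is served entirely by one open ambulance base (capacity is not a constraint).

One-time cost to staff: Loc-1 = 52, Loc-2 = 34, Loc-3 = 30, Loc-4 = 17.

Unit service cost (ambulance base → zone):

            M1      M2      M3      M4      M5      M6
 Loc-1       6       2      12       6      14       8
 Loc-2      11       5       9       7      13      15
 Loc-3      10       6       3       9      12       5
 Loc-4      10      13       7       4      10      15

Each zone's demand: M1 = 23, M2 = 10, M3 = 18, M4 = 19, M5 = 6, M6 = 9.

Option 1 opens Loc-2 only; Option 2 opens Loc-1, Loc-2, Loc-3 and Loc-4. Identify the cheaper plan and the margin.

Option 2 is cheaper by 319.

Option 1: {Loc-2}: M1→Loc-2 11·23=253, M2→Loc-2 5·10=50, M3→Loc-2 9·18=162, M4→Loc-2 7·19=133, M5→Loc-2 13·6=78, M6→Loc-2 15·9=135. Service 811; fixed 34; total 845.
Option 2: {Loc-1, Loc-2, Loc-3, Loc-4}: M1→Loc-1 6·23=138, M2→Loc-1 2·10=20, M3→Loc-3 3·18=54, M4→Loc-4 4·19=76, M5→Loc-4 10·6=60, M6→Loc-3 5·9=45. Service 393; fixed 133; total 526.
Difference: |845 − 526| = 319.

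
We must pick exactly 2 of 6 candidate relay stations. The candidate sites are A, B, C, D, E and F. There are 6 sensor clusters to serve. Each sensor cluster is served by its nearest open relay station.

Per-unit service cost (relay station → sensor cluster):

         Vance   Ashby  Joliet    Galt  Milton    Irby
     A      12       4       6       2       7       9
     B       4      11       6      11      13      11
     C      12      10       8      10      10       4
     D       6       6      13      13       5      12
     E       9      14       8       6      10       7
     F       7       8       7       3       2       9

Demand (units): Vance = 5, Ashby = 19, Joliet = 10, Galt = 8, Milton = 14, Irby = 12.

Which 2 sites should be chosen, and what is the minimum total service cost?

Choose A and F; total service cost 323.

With exactly 2 open, each sensor cluster uses its cheapest among the chosen.
{A, F}: Vance→F 7·5=35, Ashby→A 4·19=76, Joliet→A 6·10=60, Galt→A 2·8=16, Milton→F 2·14=28, Irby→A 9·12=108. Service cost 323.
{C, F}: service cost 357
{A, C}: service cost 358
Among all 15 size-2 choices, {A, F} is lowest.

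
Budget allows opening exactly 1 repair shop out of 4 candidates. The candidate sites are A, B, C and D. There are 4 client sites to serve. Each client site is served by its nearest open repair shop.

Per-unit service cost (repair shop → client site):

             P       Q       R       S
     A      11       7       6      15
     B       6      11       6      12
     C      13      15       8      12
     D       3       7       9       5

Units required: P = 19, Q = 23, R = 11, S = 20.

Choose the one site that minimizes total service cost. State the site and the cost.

With exactly 1 open, each client site uses its cheapest among the chosen.
{D}: P→D 3·19=57, Q→D 7·23=161, R→D 9·11=99, S→D 5·20=100. Service cost 417.
{B}: service cost 673
{A}: service cost 736
Among all 4 size-1 choices, {D} is lowest.

Choose D only; total service cost 417.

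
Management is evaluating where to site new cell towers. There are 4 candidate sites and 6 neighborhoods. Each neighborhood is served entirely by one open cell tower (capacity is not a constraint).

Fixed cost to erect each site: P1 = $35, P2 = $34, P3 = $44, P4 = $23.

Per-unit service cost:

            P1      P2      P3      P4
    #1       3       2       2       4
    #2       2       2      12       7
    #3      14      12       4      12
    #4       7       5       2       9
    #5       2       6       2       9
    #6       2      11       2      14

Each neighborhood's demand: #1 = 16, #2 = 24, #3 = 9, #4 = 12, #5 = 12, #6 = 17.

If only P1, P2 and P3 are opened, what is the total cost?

Total cost: 311

Each neighborhood is assigned to its cheapest site among the open ones.
{P1, P2, P3}: #1→P2 2·16=32, #2→P1 2·24=48, #3→P3 4·9=36, #4→P3 2·12=24, #5→P1 2·12=24, #6→P1 2·17=34. Service 198; fixed 113; total 311.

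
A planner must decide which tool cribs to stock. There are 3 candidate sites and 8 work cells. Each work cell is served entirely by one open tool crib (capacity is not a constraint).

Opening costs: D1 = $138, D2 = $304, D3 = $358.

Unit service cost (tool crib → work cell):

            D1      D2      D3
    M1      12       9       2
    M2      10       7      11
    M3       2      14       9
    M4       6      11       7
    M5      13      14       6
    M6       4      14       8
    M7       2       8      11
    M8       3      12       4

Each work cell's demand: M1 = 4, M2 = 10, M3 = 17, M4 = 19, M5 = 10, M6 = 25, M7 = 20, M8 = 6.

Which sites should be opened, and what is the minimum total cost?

Open D1 only; minimum total cost 722.

For any fixed open set, each work cell goes to its cheapest open site; total = fixed + service.
{D1}: M1→D1 12·4=48, M2→D1 10·10=100, M3→D1 2·17=34, M4→D1 6·19=114, M5→D1 13·10=130, M6→D1 4·25=100, M7→D1 2·20=40, M8→D1 3·6=18. Service 584; fixed 138; total 722.
{D1, D3}: service 474 + fixed 496 = 970
{D1, D2}: service 542 + fixed 442 = 984
{D1, D2, D3}: M1→D3 2·4=8, M2→D2 7·10=70, M3→D1 2·17=34, M4→D1 6·19=114, M5→D3 6·10=60, M6→D1 4·25=100, M7→D1 2·20=40, M8→D1 3·6=18. Service 444; fixed 800; total 1244.
No other subset beats 722.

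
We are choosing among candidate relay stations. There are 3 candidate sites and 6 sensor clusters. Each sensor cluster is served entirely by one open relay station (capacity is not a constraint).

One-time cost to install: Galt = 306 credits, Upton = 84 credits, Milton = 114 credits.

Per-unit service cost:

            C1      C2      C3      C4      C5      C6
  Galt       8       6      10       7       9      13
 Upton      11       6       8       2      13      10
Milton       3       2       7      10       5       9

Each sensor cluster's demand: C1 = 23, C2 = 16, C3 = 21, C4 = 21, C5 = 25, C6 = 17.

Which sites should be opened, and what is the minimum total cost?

Open Upton and Milton; minimum total cost 766.

For any fixed open set, each sensor cluster goes to its cheapest open site; total = fixed + service.
{Upton, Milton}: C1→Milton 3·23=69, C2→Milton 2·16=32, C3→Milton 7·21=147, C4→Upton 2·21=42, C5→Milton 5·25=125, C6→Milton 9·17=153. Service 568; fixed 198; total 766.
{Milton}: C1→Milton 3·23=69, C2→Milton 2·16=32, C3→Milton 7·21=147, C4→Milton 10·21=210, C5→Milton 5·25=125, C6→Milton 9·17=153. Service 736; fixed 114; total 850.
{Galt, Upton, Milton}: C1→Milton 3·23=69, C2→Milton 2·16=32, C3→Milton 7·21=147, C4→Upton 2·21=42, C5→Milton 5·25=125, C6→Milton 9·17=153. Service 568; fixed 504; total 1072.
{Upton}: service 1054 + fixed 84 = 1138
(All 7 nonempty subsets were checked; Upton and Milton is lowest.)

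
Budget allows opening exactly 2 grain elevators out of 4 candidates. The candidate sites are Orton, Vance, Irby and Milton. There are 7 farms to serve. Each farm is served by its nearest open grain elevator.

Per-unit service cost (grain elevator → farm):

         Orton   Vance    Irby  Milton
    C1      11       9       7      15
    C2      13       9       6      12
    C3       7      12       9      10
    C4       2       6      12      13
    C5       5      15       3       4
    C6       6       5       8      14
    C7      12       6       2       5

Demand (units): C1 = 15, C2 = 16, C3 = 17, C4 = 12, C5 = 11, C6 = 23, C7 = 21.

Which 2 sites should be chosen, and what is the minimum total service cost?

With exactly 2 open, each farm uses its cheapest among the chosen.
{Orton, Irby}: C1→Irby 7·15=105, C2→Irby 6·16=96, C3→Orton 7·17=119, C4→Orton 2·12=24, C5→Irby 3·11=33, C6→Orton 6·23=138, C7→Irby 2·21=42. Service cost 557.
{Vance, Irby}: service cost 616
{Orton, Vance}: service cost 718
Among all 6 size-2 choices, {Orton, Irby} is lowest.

Choose Orton and Irby; total service cost 557.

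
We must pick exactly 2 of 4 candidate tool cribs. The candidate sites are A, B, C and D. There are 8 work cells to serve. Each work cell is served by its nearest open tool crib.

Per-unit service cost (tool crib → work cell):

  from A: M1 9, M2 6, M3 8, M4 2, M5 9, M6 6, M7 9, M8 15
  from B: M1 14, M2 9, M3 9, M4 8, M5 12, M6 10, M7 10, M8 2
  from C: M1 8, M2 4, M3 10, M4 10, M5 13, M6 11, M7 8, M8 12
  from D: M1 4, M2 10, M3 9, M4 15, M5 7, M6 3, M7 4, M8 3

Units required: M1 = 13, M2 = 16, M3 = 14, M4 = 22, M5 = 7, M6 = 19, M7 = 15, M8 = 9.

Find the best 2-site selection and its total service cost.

Choose A and D; total service cost 497.

With exactly 2 open, each work cell uses its cheapest among the chosen.
{A, D}: M1→D 4·13=52, M2→A 6·16=96, M3→A 8·14=112, M4→A 2·22=44, M5→D 7·7=49, M6→D 3·19=57, M7→D 4·15=60, M8→D 3·9=27. Service cost 497.
{C, D}: service cost 655
{B, D}: service cost 682
Among all 6 size-2 choices, {A, D} is lowest.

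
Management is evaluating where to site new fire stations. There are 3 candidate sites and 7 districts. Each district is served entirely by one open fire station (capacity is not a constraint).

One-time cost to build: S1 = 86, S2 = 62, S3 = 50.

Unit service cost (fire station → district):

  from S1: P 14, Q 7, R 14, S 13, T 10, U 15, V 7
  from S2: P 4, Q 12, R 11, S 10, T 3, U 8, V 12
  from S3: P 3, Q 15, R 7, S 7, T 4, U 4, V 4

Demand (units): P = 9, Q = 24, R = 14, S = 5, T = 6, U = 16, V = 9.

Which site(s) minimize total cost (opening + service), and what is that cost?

Open S1 and S3; minimum total cost 588.

For any fixed open set, each district goes to its cheapest open site; total = fixed + service.
{S1, S3}: P→S3 3·9=27, Q→S1 7·24=168, R→S3 7·14=98, S→S3 7·5=35, T→S3 4·6=24, U→S3 4·16=64, V→S3 4·9=36. Service 452; fixed 136; total 588.
{S1, S2, S3}: service 446 + fixed 198 = 644
{S2, S3}: P→S3 3·9=27, Q→S2 12·24=288, R→S3 7·14=98, S→S3 7·5=35, T→S2 3·6=18, U→S3 4·16=64, V→S3 4·9=36. Service 566; fixed 112; total 678.
{S3}: P→S3 3·9=27, Q→S3 15·24=360, R→S3 7·14=98, S→S3 7·5=35, T→S3 4·6=24, U→S3 4·16=64, V→S3 4·9=36. Service 644; fixed 50; total 694.
No other subset beats 588.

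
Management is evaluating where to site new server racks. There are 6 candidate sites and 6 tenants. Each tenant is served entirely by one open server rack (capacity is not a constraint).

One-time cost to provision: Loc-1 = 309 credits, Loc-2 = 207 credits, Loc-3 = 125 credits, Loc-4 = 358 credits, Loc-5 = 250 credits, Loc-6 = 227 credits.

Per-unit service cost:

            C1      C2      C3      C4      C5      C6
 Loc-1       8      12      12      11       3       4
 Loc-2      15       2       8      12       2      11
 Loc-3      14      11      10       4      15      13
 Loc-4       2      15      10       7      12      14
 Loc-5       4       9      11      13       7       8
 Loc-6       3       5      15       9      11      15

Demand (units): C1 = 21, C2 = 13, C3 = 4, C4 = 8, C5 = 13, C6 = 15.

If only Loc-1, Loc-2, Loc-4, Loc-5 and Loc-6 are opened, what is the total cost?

Each tenant is assigned to its cheapest site among the open ones.
{Loc-1, Loc-2, Loc-4, Loc-5, Loc-6}: C1→Loc-4 2·21=42, C2→Loc-2 2·13=26, C3→Loc-2 8·4=32, C4→Loc-4 7·8=56, C5→Loc-2 2·13=26, C6→Loc-1 4·15=60. Service 242; fixed 1351; total 1593.

Total cost: 1593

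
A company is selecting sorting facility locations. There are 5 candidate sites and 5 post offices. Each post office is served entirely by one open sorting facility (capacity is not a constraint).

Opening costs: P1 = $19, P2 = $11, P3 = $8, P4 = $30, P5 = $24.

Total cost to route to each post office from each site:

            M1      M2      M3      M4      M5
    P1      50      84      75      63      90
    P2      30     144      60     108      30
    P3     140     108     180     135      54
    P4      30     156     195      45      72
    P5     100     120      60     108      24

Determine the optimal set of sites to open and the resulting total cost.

For any fixed open set, each post office goes to its cheapest open site; total = fixed + service.
{P1, P2}: M1→P2 30, M2→P1 84, M3→P2 60, M4→P1 63, M5→P2 30. Service 267; fixed 30; total 297.
{P1, P2, P3}: service 267 + fixed 38 = 305
{P1, P2, P4}: M1→P2 30, M2→P1 84, M3→P2 60, M4→P4 45, M5→P2 30. Service 249; fixed 60; total 309.
{P1, P2, P3, P4, P5}: M1→P2 30, M2→P1 84, M3→P2 60, M4→P4 45, M5→P5 24. Service 243; fixed 92; total 335.
No other subset beats 297.

Open P1 and P2; minimum total cost 297.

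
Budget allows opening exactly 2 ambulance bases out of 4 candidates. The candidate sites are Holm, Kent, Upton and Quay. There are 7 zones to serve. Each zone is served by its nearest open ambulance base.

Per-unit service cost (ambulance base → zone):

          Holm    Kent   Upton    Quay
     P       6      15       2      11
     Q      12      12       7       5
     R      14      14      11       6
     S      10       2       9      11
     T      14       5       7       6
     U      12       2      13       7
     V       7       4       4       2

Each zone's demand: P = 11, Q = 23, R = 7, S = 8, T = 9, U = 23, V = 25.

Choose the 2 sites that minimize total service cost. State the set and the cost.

Choose Kent and Quay; total service cost 435.

With exactly 2 open, each zone uses its cheapest among the chosen.
{Kent, Quay}: P→Quay 11·11=121, Q→Quay 5·23=115, R→Quay 6·7=42, S→Kent 2·8=16, T→Kent 5·9=45, U→Kent 2·23=46, V→Quay 2·25=50. Service cost 435.
{Kent, Upton}: service cost 467
{Upton, Quay}: service cost 516
Among all 6 size-2 choices, {Kent, Quay} is lowest.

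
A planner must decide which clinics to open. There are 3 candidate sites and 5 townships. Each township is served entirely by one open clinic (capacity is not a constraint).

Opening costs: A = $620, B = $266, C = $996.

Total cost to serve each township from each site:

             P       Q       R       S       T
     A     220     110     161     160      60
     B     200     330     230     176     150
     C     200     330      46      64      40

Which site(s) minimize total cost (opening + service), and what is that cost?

For any fixed open set, each township goes to its cheapest open site; total = fixed + service.
{A}: P→A 220, Q→A 110, R→A 161, S→A 160, T→A 60. Service 711; fixed 620; total 1331.
{B}: P→B 200, Q→B 330, R→B 230, S→B 176, T→B 150. Service 1086; fixed 266; total 1352.
{A, B}: P→B 200, Q→A 110, R→A 161, S→A 160, T→A 60. Service 691; fixed 886; total 1577.
{A, B, C}: service 460 + fixed 1882 = 2342
No other subset beats 1331.

Open A only; minimum total cost 1331.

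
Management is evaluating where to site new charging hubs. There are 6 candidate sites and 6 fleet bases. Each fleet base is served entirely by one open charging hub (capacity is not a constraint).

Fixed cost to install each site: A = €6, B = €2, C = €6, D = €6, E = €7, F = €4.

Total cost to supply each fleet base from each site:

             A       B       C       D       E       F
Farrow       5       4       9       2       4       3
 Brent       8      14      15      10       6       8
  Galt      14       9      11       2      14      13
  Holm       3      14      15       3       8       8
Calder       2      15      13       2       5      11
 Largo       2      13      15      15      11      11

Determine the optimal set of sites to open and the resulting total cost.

For any fixed open set, each fleet base goes to its cheapest open site; total = fixed + service.
{A, D}: Farrow→D 2, Brent→A 8, Galt→D 2, Holm→A 3, Calder→A 2, Largo→A 2. Service 19; fixed 12; total 31.
{A, B, D}: Farrow→D 2, Brent→A 8, Galt→D 2, Holm→A 3, Calder→A 2, Largo→A 2. Service 19; fixed 14; total 33.
{A, D, F}: service 19 + fixed 16 = 35
{A, B, C, D, E, F}: service 17 + fixed 31 = 48
No other subset beats 31.

Open A and D; minimum total cost 31.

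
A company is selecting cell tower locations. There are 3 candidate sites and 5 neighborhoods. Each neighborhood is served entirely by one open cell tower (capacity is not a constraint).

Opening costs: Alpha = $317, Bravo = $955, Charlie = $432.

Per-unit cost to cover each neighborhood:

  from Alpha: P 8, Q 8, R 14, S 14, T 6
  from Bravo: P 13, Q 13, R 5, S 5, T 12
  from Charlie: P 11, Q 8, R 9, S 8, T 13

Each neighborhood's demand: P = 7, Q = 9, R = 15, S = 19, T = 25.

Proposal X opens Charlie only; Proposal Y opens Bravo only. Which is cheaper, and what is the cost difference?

Proposal X: {Charlie}: P→Charlie 11·7=77, Q→Charlie 8·9=72, R→Charlie 9·15=135, S→Charlie 8·19=152, T→Charlie 13·25=325. Service 761; fixed 432; total 1193.
Proposal Y: {Bravo}: P→Bravo 13·7=91, Q→Bravo 13·9=117, R→Bravo 5·15=75, S→Bravo 5·19=95, T→Bravo 12·25=300. Service 678; fixed 955; total 1633.
Difference: |1193 − 1633| = 440.

Proposal X is cheaper by 440.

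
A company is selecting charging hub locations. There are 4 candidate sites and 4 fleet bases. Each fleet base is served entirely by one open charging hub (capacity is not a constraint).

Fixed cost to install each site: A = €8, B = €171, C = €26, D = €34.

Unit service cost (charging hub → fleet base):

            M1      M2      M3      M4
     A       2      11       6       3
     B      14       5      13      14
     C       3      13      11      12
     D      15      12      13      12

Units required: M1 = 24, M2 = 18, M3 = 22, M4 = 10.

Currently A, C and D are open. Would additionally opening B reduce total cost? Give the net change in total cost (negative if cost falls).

No — net change +63 (cost rises by 63).

Current service cost with {A, C, D}: 408.
Adding B: each fleet base re-picks its cheapest; new service cost 300, saving 108.
Extra fixed cost: 171. Net change = 171 − 108 = 63.
(Totals: 476 → 539.)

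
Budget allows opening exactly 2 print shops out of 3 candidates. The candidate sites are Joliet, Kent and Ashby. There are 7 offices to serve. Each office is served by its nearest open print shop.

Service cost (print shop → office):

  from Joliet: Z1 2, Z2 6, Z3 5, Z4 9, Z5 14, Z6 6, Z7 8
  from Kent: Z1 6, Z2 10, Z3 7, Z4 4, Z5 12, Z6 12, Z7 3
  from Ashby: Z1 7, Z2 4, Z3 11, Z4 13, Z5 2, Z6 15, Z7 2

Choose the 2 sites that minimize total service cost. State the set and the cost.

Choose Joliet and Ashby; total service cost 30.

With exactly 2 open, each office uses its cheapest among the chosen.
{Joliet, Ashby}: Z1→Joliet 2, Z2→Ashby 4, Z3→Joliet 5, Z4→Joliet 9, Z5→Ashby 2, Z6→Joliet 6, Z7→Ashby 2. Service cost 30.
{Kent, Ashby}: service cost 37
{Joliet, Kent}: service cost 38
Among all 3 size-2 choices, {Joliet, Ashby} is lowest.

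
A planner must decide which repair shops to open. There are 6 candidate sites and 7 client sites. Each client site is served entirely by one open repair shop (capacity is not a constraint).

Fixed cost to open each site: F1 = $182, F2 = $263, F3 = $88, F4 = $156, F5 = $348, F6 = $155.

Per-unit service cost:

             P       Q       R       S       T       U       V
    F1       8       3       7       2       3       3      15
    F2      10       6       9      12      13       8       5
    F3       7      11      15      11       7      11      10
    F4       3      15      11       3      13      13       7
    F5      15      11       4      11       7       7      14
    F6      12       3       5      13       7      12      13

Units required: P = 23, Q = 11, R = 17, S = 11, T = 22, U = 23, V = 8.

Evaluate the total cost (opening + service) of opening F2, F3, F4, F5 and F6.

Total cost: 1568

Each client site is assigned to its cheapest site among the open ones.
{F2, F3, F4, F5, F6}: P→F4 3·23=69, Q→F6 3·11=33, R→F5 4·17=68, S→F4 3·11=33, T→F3 7·22=154, U→F5 7·23=161, V→F2 5·8=40. Service 558; fixed 1010; total 1568.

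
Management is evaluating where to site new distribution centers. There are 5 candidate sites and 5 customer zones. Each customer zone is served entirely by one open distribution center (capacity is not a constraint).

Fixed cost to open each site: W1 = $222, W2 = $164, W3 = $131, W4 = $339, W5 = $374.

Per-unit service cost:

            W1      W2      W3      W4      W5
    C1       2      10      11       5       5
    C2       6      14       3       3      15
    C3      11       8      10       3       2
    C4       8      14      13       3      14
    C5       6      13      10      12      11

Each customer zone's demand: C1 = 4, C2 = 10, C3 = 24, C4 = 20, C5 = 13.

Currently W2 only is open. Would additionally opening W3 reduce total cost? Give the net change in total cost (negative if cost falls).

Yes — net change −38 (cost falls by 38).

Current service cost with {W2}: 821.
Adding W3: each customer zone re-picks its cheapest; new service cost 652, saving 169.
Extra fixed cost: 131. Net change = 131 − 169 = -38.
(Totals: 985 → 947.)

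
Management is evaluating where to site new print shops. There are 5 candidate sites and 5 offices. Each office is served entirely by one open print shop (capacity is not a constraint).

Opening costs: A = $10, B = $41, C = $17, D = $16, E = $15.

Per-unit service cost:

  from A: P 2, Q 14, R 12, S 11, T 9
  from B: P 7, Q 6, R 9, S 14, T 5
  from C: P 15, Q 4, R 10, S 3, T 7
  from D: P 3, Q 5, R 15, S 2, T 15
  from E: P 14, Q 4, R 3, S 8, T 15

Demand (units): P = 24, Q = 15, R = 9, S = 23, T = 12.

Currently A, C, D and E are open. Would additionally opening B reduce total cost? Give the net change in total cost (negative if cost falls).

Current service cost with {A, C, D, E}: 265.
Adding B: each office re-picks its cheapest; new service cost 241, saving 24.
Extra fixed cost: 41. Net change = 41 − 24 = 17.
(Totals: 323 → 340.)

No — net change +17 (cost rises by 17).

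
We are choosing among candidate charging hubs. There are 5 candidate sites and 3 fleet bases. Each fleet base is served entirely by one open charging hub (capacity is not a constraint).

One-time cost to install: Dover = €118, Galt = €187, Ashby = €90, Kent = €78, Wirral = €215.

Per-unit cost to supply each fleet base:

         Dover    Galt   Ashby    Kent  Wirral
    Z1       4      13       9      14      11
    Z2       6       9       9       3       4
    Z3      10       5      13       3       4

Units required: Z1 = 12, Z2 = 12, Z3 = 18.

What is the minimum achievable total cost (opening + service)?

Minimum total cost: 334

For any fixed open set, each fleet base goes to its cheapest open site; total = fixed + service.
{Dover, Kent}: Z1→Dover 4·12=48, Z2→Kent 3·12=36, Z3→Kent 3·18=54. Service 138; fixed 196; total 334.
{Kent}: service 258 + fixed 78 = 336
{Ashby, Kent}: service 198 + fixed 168 = 366
{Dover, Galt, Ashby, Kent, Wirral}: service 138 + fixed 688 = 826
No other subset beats 334.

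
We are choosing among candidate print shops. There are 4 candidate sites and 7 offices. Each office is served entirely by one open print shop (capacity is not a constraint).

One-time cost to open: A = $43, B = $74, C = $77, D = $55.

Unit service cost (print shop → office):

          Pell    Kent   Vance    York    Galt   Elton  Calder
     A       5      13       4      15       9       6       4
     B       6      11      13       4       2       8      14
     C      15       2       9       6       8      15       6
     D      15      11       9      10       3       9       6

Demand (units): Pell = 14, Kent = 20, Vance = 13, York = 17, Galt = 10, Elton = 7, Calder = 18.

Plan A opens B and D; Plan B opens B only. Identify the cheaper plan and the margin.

Plan A is cheaper by 141.

Plan A: {B, D}: Pell→B 6·14=84, Kent→B 11·20=220, Vance→D 9·13=117, York→B 4·17=68, Galt→B 2·10=20, Elton→B 8·7=56, Calder→D 6·18=108. Service 673; fixed 129; total 802.
Plan B: {B}: Pell→B 6·14=84, Kent→B 11·20=220, Vance→B 13·13=169, York→B 4·17=68, Galt→B 2·10=20, Elton→B 8·7=56, Calder→B 14·18=252. Service 869; fixed 74; total 943.
Difference: |802 − 943| = 141.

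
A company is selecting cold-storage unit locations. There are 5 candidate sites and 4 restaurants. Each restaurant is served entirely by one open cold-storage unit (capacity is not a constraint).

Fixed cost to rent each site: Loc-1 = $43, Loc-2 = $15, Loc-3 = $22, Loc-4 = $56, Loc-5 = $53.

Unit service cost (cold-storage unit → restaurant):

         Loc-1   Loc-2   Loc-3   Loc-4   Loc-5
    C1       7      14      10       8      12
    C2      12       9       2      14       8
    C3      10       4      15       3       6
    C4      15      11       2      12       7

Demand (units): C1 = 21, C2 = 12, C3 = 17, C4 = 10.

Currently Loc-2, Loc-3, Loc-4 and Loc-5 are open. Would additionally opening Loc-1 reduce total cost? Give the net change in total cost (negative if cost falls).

No — net change +22 (cost rises by 22).

Current service cost with {Loc-2, Loc-3, Loc-4, Loc-5}: 263.
Adding Loc-1: each restaurant re-picks its cheapest; new service cost 242, saving 21.
Extra fixed cost: 43. Net change = 43 − 21 = 22.
(Totals: 409 → 431.)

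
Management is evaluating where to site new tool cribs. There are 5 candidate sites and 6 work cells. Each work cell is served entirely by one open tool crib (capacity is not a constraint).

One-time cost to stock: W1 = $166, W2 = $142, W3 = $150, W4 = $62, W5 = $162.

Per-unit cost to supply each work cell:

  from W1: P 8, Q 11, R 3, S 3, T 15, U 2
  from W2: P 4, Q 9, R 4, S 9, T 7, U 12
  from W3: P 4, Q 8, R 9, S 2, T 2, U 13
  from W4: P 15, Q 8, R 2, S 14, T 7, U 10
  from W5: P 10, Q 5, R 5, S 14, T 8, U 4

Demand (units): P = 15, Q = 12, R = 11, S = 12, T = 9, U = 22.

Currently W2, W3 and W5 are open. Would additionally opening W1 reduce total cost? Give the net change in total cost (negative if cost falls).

Current service cost with {W2, W3, W5}: 294.
Adding W1: each work cell re-picks its cheapest; new service cost 239, saving 55.
Extra fixed cost: 166. Net change = 166 − 55 = 111.
(Totals: 748 → 859.)

No — net change +111 (cost rises by 111).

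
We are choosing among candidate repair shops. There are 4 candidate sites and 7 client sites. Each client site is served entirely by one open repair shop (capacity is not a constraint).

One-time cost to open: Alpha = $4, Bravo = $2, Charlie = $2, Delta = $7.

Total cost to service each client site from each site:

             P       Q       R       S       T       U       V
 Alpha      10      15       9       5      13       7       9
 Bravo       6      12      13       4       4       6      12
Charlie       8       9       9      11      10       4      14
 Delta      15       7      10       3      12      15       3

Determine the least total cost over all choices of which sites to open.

For any fixed open set, each client site goes to its cheapest open site; total = fixed + service.
{Bravo, Charlie, Delta}: P→Bravo 6, Q→Delta 7, R→Charlie 9, S→Delta 3, T→Bravo 4, U→Charlie 4, V→Delta 3. Service 36; fixed 11; total 47.
{Bravo, Delta}: service 39 + fixed 9 = 48
{Alpha, Bravo, Charlie, Delta}: service 36 + fixed 15 = 51
{Bravo}: P→Bravo 6, Q→Bravo 12, R→Bravo 13, S→Bravo 4, T→Bravo 4, U→Bravo 6, V→Bravo 12. Service 57; fixed 2; total 59.
No other subset beats 47.

Minimum total cost: 47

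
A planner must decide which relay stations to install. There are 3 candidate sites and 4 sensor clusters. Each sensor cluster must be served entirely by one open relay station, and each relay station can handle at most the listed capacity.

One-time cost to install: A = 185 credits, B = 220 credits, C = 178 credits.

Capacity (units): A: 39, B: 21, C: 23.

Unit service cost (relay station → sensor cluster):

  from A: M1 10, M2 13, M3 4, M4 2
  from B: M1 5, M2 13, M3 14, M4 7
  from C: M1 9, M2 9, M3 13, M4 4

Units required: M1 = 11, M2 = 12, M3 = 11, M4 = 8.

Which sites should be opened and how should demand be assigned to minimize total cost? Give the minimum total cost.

Open {A, C}: M1→C 9·11=99, M2→C 9·12=108, M3→A 4·11=44, M4→A 2·8=16.
Loads: A carries 19/39, C carries 23/23. Service 267; fixed 363; total 630.
Next best feasible plan costs 641.

Minimum total cost: 630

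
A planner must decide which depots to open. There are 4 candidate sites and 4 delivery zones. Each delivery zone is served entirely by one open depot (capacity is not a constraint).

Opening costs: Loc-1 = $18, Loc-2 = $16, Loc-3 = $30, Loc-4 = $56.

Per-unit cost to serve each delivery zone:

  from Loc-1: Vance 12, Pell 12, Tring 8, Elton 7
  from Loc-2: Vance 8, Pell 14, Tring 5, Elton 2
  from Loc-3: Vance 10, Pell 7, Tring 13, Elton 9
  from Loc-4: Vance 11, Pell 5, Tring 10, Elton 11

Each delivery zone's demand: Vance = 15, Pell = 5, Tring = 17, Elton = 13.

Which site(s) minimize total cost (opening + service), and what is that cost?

For any fixed open set, each delivery zone goes to its cheapest open site; total = fixed + service.
{Loc-2, Loc-3}: Vance→Loc-2 8·15=120, Pell→Loc-3 7·5=35, Tring→Loc-2 5·17=85, Elton→Loc-2 2·13=26. Service 266; fixed 46; total 312.
{Loc-2}: service 301 + fixed 16 = 317
{Loc-1, Loc-2}: service 291 + fixed 34 = 325
{Loc-1, Loc-2, Loc-3, Loc-4}: Vance→Loc-2 8·15=120, Pell→Loc-4 5·5=25, Tring→Loc-2 5·17=85, Elton→Loc-2 2·13=26. Service 256; fixed 120; total 376.
No other subset beats 312.

Open Loc-2 and Loc-3; minimum total cost 312.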